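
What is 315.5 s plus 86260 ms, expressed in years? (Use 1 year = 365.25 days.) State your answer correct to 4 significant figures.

315.5 s = 9.99759 × 10^-6 yr and 86260 ms = 2.73341 × 10^-6 yr.
9.99759 × 10^-6 + 2.73341 × 10^-6 ≈ 1.273 × 10^-5 yr.

1.273 × 10^-5 years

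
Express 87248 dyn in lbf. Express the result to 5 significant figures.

0.19614 lbf

1 dyne = 2.24809 × 10^-6 lbf.
Then 87248 × 2.24809 × 10^-6 ≈ 0.19614 lbf.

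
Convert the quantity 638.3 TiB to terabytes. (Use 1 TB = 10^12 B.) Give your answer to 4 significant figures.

1 tebibyte = 1.09951 terabytes.
Then 638.3 × 1.09951 ≈ 701.8 TB.

701.8 TB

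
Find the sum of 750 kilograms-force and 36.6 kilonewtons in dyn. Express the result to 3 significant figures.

4.40 × 10^9 dynes

750 kgf = 7.35499 × 10^8 dyn and 36.6 kN = 3.66000 × 10^9 dyn.
7.35499 × 10^8 + 3.66000 × 10^9 ≈ 4.40 × 10^9 dyn.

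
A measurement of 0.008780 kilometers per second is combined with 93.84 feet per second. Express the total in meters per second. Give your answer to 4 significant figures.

37.38 m/s

0.008780 km/s = 8.78000 m/s and 93.84 ft/s = 28.6024 m/s.
8.78000 + 28.6024 ≈ 37.38 m/s.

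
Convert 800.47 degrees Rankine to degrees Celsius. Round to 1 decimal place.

171.6 degrees Celsius

°R = (°C + 273.15) × 9/5.
Applying the formula gives 171.6 °C.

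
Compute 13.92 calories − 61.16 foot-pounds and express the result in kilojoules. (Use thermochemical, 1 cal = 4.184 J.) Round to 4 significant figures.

-0.02468 kJ

13.92 cal = 0.0582413 kJ and 61.16 ft·lbf = 0.0829218 kJ.
0.0582413 − 0.0829218 ≈ -0.02468 kJ.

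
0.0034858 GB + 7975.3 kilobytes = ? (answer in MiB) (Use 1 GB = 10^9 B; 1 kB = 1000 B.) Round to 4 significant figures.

10.93 MiB

0.0034858 GB = 3.32432 MiB and 7975.3 kB = 7.60584 MiB.
3.32432 + 7.60584 ≈ 10.93 MiB.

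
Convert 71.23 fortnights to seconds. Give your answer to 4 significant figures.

8.616e+7 s

1 fortnight = 1.20960e+6 s.
Then 71.23 × 1.20960e+6 ≈ 8.616e+7 s.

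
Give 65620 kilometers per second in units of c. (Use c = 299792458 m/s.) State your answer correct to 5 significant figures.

1 km/s = 3.33564 × 10^-6 c.
So 65620 × 3.33564 × 10^-6 ≈ 0.21888 c.

0.21888 times the speed of light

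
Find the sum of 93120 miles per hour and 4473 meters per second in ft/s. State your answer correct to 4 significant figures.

93120 mph = 136576 ft/s and 4473 m/s = 14675.2 ft/s.
136576 + 14675.2 ≈ 151300 ft/s.

151300 feet per second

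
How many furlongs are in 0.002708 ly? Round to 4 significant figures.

1.274 × 10^11 furlong

1 ly = 4.70290 × 10^13 furlong.
Thus 0.002708 × 4.70290 × 10^13 ≈ 1.274 × 10^11 furlong.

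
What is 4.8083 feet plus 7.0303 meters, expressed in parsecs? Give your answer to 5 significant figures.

2.7533e-16 parsecs

4.8083 ft = 4.74959e-17 pc and 7.0303 m = 2.27837e-16 pc.
4.74959e-17 + 2.27837e-16 ≈ 2.7533e-16 pc.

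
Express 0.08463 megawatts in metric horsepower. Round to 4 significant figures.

1 megawatt = 1359.62 metric horsepower.
Then 0.08463 × 1359.62 ≈ 115.1 PS.

115.1 metric horsepower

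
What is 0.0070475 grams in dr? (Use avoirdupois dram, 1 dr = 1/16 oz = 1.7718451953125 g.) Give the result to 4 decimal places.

1 gram = 0.564383 drams.
0.0070475 × 0.564383 ≈ 0.0040 dr.

0.0040 drams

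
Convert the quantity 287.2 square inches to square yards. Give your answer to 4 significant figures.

0.2216 square yards

1 in² = 0.000771605 yd².
Then 287.2 × 0.000771605 ≈ 0.2216 yd².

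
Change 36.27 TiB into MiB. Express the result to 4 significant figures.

3.803e+7 MiB

1 tebibyte = 1.04858e+6 MiB.
Then 36.27 × 1.04858e+6 ≈ 3.803e+7 MiB.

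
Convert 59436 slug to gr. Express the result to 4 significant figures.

1.339e+10 grains

1 slug = 225218 gr.
59436 × 225218 ≈ 1.339e+10 gr.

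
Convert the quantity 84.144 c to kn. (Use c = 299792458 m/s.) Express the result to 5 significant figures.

4.9035 × 10^10 knots

1 c = 5.82750 × 10^8 kn.
84.144 × 5.82750 × 10^8 ≈ 4.9035 × 10^10 kn.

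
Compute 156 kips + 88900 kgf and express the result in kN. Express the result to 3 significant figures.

156 kip = 693.923 kN and 88900 kgf = 871.811 kN.
693.923 + 871.811 ≈ 1570 kN.

1570 kN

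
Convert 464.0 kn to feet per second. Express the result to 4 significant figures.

783.1 ft/s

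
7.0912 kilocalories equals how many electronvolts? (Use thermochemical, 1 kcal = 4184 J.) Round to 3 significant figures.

1.85e+23 electronvolts

1 kilocalorie = 2.61145e+22 eV.
Then 7.0912 × 2.61145e+22 ≈ 1.85e+23 eV.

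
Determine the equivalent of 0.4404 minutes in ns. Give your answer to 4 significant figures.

2.642e+10 ns

1 minute = 6.00000e+10 ns.
0.4404 × 6.00000e+10 ≈ 2.642e+10 ns.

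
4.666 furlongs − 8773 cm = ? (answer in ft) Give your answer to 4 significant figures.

4.666 furlong = 3079.56 ft and 8773 cm = 287.828 ft.
3079.56 − 287.828 ≈ 2792 ft.

2792 ft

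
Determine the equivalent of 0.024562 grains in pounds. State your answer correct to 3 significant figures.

1 grain = 0.000142857 lb.
0.024562 × 0.000142857 ≈ 3.51e-6 lb.

3.51e-6 lb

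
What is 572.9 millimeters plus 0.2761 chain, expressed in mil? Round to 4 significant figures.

241200 mils

572.9 mm = 22555.1 mil and 0.2761 chain = 218671 mil.
22555.1 + 218671 ≈ 241200 mil.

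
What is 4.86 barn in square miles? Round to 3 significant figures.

1 barn = 3.86102e-35 square miles.
Then 4.86 × 3.86102e-35 ≈ 1.88e-34 mi².

1.88e-34 square miles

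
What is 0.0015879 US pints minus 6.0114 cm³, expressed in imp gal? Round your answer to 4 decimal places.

0.0015879 US pt = 0.000165275 imp gal and 6.0114 cm³ = 0.00132232 imp gal.
0.000165275 − 0.00132232 ≈ -0.0012 imp gal.

-0.0012 imp gal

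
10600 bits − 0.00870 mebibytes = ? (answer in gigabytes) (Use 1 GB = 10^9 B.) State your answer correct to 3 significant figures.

-7.80e-6 gigabytes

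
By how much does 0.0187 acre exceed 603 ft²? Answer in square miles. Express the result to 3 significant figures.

7.59e-6 mi²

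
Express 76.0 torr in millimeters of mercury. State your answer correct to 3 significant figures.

76.0 mmHg

1 torr = 1.00000 mmHg.
So 76.0 × 1.00000 ≈ 76.0 mmHg.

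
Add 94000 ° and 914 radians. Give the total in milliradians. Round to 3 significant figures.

94000 ° = 1.64061e+6 mrad and 914 rad = 914000 mrad.
1.64061e+6 + 914000 ≈ 2.55e+6 mrad.

2.55e+6 milliradians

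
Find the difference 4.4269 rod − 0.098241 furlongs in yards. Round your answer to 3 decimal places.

2.735 yards

4.4269 rod = 24.34795 yd and 0.098241 furlong = 21.61302 yd.
24.34795 − 21.61302 ≈ 2.735 yd.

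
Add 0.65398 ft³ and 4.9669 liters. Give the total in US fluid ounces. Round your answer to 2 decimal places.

794.14 US fl oz

0.65398 ft³ = 626.190 US fl oz and 4.9669 L = 167.951 US fl oz.
626.190 + 167.951 ≈ 794.14 US fl oz.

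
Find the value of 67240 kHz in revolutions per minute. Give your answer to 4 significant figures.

4.034 × 10^9 revolutions per minute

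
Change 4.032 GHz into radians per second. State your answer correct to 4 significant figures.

1 GHz = 6.28319 × 10^9 radians per second.
So 4.032 × 6.28319 × 10^9 ≈ 2.533 × 10^10 rad/s.

2.533 × 10^10 radians per second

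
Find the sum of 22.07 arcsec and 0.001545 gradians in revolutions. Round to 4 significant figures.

2.089 × 10^-5 revolutions

22.07 arcsec = 1.70293 × 10^-5 rev and 0.001545 grad = 3.86250 × 10^-6 rev.
1.70293 × 10^-5 + 3.86250 × 10^-6 ≈ 2.089 × 10^-5 rev.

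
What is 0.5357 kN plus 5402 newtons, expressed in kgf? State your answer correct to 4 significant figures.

0.5357 kN = 54.6262 kgf and 5402 N = 550.851 kgf.
54.6262 + 550.851 ≈ 605.5 kgf.

605.5 kgf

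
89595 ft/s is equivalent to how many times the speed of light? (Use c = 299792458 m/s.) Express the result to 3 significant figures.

1 foot per second = 1.01670e-9 c.
Thus 89595 × 1.01670e-9 ≈ 9.11e-5 c.

9.11e-5 c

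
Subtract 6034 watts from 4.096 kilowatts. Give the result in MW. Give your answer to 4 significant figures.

4.096 kW = 0.00409600 MW and 6034 W = 0.00603400 MW.
0.00409600 − 0.00603400 ≈ -0.001938 MW.

-0.001938 MW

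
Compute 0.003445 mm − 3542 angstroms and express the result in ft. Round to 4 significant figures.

0.003445 mm = 1.13025 × 10^-5 ft and 3542 Å = 1.16207 × 10^-6 ft.
1.13025 × 10^-5 − 1.16207 × 10^-6 ≈ 1.014 × 10^-5 ft.

1.014 × 10^-5 ft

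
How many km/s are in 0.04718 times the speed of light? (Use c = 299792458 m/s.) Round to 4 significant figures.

14140 kilometers per second

1 speed of light = 299792 km/s.
So 0.04718 × 299792 ≈ 14140 km/s.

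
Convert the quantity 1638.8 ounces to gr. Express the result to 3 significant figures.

717000 grains

1 ounce = 437.500 gr.
1638.8 × 437.500 ≈ 717000 gr.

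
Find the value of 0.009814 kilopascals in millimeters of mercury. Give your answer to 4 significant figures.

0.07361 mmHg

1 kilopascal = 7.50062 millimeters of mercury.
So 0.009814 × 7.50062 ≈ 0.07361 mmHg.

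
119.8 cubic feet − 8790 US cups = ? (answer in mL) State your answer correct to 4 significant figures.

1.313 × 10^6 mL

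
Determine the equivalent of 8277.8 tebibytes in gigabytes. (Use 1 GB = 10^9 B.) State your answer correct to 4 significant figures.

9.102e+6 gigabytes

1 tebibyte = 1099.51 GB.
8277.8 × 1099.51 ≈ 9.102e+6 GB.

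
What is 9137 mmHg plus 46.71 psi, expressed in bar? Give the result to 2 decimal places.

15.40 bar

9137 mmHg = 12.1817 bar and 46.71 psi = 3.22054 bar.
12.1817 + 3.22054 ≈ 15.40 bar.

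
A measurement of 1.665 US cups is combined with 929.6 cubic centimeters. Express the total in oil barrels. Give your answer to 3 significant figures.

1.665 US cup = 0.00247768 bbl and 929.6 cm³ = 0.00584701 bbl.
0.00247768 + 0.00584701 ≈ 0.00832 bbl.

0.00832 oil barrels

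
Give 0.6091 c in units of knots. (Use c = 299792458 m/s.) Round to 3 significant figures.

1 c = 5.82750e+8 kn.
Thus 0.6091 × 5.82750e+8 ≈ 3.55e+8 kn.

3.55e+8 kn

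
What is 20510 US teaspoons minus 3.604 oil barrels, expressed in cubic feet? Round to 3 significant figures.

20510 US tsp = 3.57004 ft³ and 3.604 bbl = 20.2350 ft³.
3.57004 − 20.2350 ≈ -16.7 ft³.

-16.7 ft³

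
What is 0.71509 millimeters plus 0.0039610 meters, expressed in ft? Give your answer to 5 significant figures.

0.015342 ft

0.71509 mm = 0.002346096 ft and 0.0039610 m = 0.01299541 ft.
0.002346096 + 0.01299541 ≈ 0.015342 ft.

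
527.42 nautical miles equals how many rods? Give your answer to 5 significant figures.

1 nautical mile = 368.249 rods.
Thus 527.42 × 368.249 ≈ 194220 rod.

194220 rods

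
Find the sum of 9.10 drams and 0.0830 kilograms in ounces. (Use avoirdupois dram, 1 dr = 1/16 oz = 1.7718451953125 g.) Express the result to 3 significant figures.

3.50 oz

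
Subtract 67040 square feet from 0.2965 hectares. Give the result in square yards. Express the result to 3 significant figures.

-3900 square yards

0.2965 ha = 3546.11 yd² and 67040 ft² = 7448.89 yd².
3546.11 − 7448.89 ≈ -3900 yd².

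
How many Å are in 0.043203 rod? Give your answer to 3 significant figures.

2.17 × 10^9 Å

1 rod = 5.02920 × 10^10 angstroms.
0.043203 × 5.02920 × 10^10 ≈ 2.17 × 10^9 Å.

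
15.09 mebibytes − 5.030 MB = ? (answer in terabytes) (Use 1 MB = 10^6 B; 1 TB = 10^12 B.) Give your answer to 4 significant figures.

1.079e-5 terabytes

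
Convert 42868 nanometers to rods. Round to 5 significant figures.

1 nanometer = 1.98839e-10 rod.
So 42868 × 1.98839e-10 ≈ 8.5238e-6 rod.

8.5238e-6 rods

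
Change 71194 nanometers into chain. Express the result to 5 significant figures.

1 nanometer = 4.97097 × 10^-11 chain.
So 71194 × 4.97097 × 10^-11 ≈ 3.5390 × 10^-6 chain.

3.5390 × 10^-6 chain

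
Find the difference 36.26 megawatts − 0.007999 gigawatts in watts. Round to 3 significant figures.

2.83 × 10^7 W

36.26 MW = 3.62600 × 10^7 W and 0.007999 GW = 7.99900 × 10^6 W.
3.62600 × 10^7 − 7.99900 × 10^6 ≈ 2.83 × 10^7 W.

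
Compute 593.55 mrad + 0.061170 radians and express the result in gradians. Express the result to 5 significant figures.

593.55 mrad = 37.7866 grad and 0.061170 rad = 3.89420 grad.
37.7866 + 3.89420 ≈ 41.681 grad.

41.681 grad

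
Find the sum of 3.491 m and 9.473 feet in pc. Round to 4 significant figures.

3.491 m = 1.13136 × 10^-16 pc and 9.473 ft = 9.35733 × 10^-17 pc.
1.13136 × 10^-16 + 9.35733 × 10^-17 ≈ 2.067 × 10^-16 pc.

2.067 × 10^-16 parsecs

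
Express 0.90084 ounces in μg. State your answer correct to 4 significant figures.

1 oz = 2.83495 × 10^7 μg.
So 0.90084 × 2.83495 × 10^7 ≈ 2.554 × 10^7 μg.

2.554 × 10^7 μg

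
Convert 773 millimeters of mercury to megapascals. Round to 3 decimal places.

0.103 MPa

1 mmHg = 0.000133322 MPa.
Then 773 × 0.000133322 ≈ 0.103 MPa.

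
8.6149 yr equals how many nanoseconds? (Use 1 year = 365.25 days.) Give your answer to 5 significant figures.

2.7187 × 10^17 ns

1 year = 3.15576 × 10^16 ns.
So 8.6149 × 3.15576 × 10^16 ≈ 2.7187 × 10^17 ns.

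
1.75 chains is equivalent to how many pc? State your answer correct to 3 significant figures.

1.14 × 10^-15 parsecs

1 chain = 6.51941 × 10^-16 pc.
Thus 1.75 × 6.51941 × 10^-16 ≈ 1.14 × 10^-15 pc.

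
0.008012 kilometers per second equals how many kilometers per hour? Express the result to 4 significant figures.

28.84 kilometers per hour

1 km/s = 3600.00 km/h.
So 0.008012 × 3600.00 ≈ 28.84 km/h.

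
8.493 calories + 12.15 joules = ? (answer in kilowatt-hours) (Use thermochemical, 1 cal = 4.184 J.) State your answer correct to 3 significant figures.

8.493 cal = 9.87075e-6 kWh and 12.15 J = 3.37500e-6 kWh.
9.87075e-6 + 3.37500e-6 ≈ 1.32e-5 kWh.

1.32e-5 kilowatt-hours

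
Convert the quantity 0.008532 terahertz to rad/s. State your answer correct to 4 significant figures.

1 terahertz = 6.28319 × 10^12 rad/s.
Then 0.008532 × 6.28319 × 10^12 ≈ 5.361 × 10^10 rad/s.

5.361 × 10^10 radians per second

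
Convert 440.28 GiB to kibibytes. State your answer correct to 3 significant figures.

1 gibibyte = 1.04858e+6 kibibytes.
Then 440.28 × 1.04858e+6 ≈ 4.62e+8 KiB.

4.62e+8 KiB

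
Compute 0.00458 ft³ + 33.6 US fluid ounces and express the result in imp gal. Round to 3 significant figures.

0.247 imperial gallons

0.00458 ft³ = 0.0285281 imp gal and 33.6 US fl oz = 0.218577 imp gal.
0.0285281 + 0.218577 ≈ 0.247 imp gal.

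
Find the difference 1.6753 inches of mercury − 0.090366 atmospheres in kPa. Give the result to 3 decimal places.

1.6753 inHg = 5.67322 kPa and 0.090366 atm = 9.15633 kPa.
5.67322 − 9.15633 ≈ -3.483 kPa.

-3.483 kilopascals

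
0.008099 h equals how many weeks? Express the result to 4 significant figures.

1 h = 0.00595238 wk.
0.008099 × 0.00595238 ≈ 4.821 × 10^-5 wk.

4.821 × 10^-5 wk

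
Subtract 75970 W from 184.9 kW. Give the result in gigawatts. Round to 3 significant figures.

0.000109 GW

184.9 kW = 0.000184900 GW and 75970 W = 7.59700 × 10^-5 GW.
0.000184900 − 7.59700 × 10^-5 ≈ 0.000109 GW.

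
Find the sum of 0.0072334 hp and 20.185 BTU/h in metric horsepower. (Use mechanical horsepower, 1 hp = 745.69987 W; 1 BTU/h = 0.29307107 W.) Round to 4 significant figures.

0.0072334 hp = 0.00733372 PS and 20.185 BTU/h = 0.00804303 PS.
0.00733372 + 0.00804303 ≈ 0.01538 PS.

0.01538 PS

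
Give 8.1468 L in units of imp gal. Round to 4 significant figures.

1.792 imperial gallons

1 L = 0.219969 imp gal.
Then 8.1468 × 0.219969 ≈ 1.792 imp gal.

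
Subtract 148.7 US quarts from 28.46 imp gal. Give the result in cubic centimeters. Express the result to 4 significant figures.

-11340 cubic centimeters

28.46 imp gal = 129382 cm³ and 148.7 US qt = 140723 cm³.
129382 − 140723 ≈ -11340 cm³.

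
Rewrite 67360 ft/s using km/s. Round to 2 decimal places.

1 ft/s = 0.000304800 kilometers per second.
Thus 67360 × 0.000304800 ≈ 20.53 km/s.

20.53 kilometers per second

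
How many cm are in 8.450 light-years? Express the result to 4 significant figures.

7.994e+18 cm

1 light-year = 9.46073e+17 cm.
So 8.450 × 9.46073e+17 ≈ 7.994e+18 cm.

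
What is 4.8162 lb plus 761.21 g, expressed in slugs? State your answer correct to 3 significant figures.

0.202 slug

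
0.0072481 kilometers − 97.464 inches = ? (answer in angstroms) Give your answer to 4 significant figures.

4.773e+10 Å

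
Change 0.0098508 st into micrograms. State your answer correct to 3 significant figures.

1 st = 6.35029e+9 μg.
Thus 0.0098508 × 6.35029e+9 ≈ 6.26e+7 μg.

6.26e+7 micrograms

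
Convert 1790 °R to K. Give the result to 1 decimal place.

994.4 K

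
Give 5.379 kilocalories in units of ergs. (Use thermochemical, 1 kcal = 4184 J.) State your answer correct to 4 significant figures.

2.251 × 10^11 erg

1 kilocalorie = 4.18400 × 10^10 ergs.
Then 5.379 × 4.18400 × 10^10 ≈ 2.251 × 10^11 erg.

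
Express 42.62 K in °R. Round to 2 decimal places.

76.72 °R

°R = K × 9/5.
Applying the formula gives 76.72 °R.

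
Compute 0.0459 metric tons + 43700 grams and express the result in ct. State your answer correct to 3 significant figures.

448000 ct

0.0459 t = 229500 ct and 43700 g = 218500 ct.
229500 + 218500 ≈ 448000 ct.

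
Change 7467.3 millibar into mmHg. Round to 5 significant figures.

5600.9 millimeters of mercury

1 mbar = 0.750062 millimeters of mercury.
Thus 7467.3 × 0.750062 ≈ 5600.9 mmHg.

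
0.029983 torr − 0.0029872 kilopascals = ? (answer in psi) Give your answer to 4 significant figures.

0.0001465 pounds per square inch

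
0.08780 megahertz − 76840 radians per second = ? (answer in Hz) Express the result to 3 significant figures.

75600 Hz

0.08780 MHz = 87800.0 Hz and 76840 rad/s = 12229.5 Hz.
87800.0 − 12229.5 ≈ 75600 Hz.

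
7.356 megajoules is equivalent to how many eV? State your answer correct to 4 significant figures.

1 megajoule = 6.24151e+24 eV.
Thus 7.356 × 6.24151e+24 ≈ 4.591e+25 eV.

4.591e+25 electronvolts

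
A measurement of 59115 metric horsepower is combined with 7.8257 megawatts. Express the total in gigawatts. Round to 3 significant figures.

0.0513 GW

59115 PS = 0.0434790 GW and 7.8257 MW = 0.00782570 GW.
0.0434790 + 0.00782570 ≈ 0.0513 GW.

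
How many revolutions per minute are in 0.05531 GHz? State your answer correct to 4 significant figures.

1 gigahertz = 6.00000 × 10^10 rpm.
0.05531 × 6.00000 × 10^10 ≈ 3.319 × 10^9 rpm.

3.319 × 10^9 revolutions per minute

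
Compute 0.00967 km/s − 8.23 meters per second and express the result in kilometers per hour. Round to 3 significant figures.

5.18 km/h

0.00967 km/s = 34.8120 km/h and 8.23 m/s = 29.6280 km/h.
34.8120 − 29.6280 ≈ 5.18 km/h.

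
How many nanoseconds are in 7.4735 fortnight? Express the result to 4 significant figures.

9.040 × 10^15 nanoseconds

1 fortnight = 1.20960 × 10^15 nanoseconds.
Then 7.4735 × 1.20960 × 10^15 ≈ 9.040 × 10^15 ns.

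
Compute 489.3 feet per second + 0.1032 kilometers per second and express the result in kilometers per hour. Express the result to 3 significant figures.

489.3 ft/s = 536.899 km/h and 0.1032 km/s = 371.520 km/h.
536.899 + 371.520 ≈ 908 km/h.

908 km/h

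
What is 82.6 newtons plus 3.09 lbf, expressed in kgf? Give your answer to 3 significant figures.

82.6 N = 8.42286 kgf and 3.09 lbf = 1.40160 kgf.
8.42286 + 1.40160 ≈ 9.82 kgf.

9.82 kilograms-force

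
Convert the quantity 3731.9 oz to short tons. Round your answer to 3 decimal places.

1 oz = 3.12500e-5 short ton.
3731.9 × 3.12500e-5 ≈ 0.117 short ton.

0.117 short ton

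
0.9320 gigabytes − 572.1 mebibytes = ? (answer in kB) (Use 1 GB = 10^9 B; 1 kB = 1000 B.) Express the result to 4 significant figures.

332100 kilobytes

0.9320 GB = 932000 kB and 572.1 MiB = 599890 kB.
932000 − 599890 ≈ 332100 kB.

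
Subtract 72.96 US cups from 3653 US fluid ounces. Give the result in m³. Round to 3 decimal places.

0.091 m³

3653 US fl oz = 0.108032 m³ and 72.96 US cup = 0.0172615 m³.
0.108032 − 0.0172615 ≈ 0.091 m³.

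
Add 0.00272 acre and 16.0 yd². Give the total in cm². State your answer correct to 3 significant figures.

244000 cm²

0.00272 acre = 110074 cm² and 16.0 yd² = 133780 cm².
110074 + 133780 ≈ 244000 cm².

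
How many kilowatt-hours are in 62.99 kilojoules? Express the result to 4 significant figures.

1 kJ = 0.000277778 kWh.
62.99 × 0.000277778 ≈ 0.01750 kWh.

0.01750 kWh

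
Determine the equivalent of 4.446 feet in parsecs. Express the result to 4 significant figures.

4.392e-17 pc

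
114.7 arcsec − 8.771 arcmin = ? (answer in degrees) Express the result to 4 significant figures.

-0.1143 degrees

114.7 arcsec = 0.0318611 ° and 8.771 arcmin = 0.146183 °.
0.0318611 − 0.146183 ≈ -0.1143 °.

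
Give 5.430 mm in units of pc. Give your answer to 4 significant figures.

1 mm = 3.24078e-20 pc.
Then 5.430 × 3.24078e-20 ≈ 1.760e-19 pc.

1.760e-19 pc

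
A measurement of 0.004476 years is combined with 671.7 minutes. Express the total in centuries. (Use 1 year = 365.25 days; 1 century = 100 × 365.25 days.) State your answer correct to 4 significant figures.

0.004476 yr = 4.47600 × 10^-5 century and 671.7 min = 1.27709 × 10^-5 century.
4.47600 × 10^-5 + 1.27709 × 10^-5 ≈ 5.753 × 10^-5 century.

5.753 × 10^-5 centuries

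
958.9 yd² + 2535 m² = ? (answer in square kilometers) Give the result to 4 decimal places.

958.9 yd² = 0.000801763 km² and 2535 m² = 0.00253500 km².
0.000801763 + 0.00253500 ≈ 0.0033 km².

0.0033 square kilometers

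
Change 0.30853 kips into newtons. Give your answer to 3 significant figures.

1370 N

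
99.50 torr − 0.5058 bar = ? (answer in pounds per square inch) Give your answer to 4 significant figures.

-5.412 pounds per square inch

99.50 torr = 1.92401 psi and 0.5058 bar = 7.33601 psi.
1.92401 − 7.33601 ≈ -5.412 psi.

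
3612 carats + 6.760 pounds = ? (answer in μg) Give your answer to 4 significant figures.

3612 ct = 7.22400e+8 μg and 6.760 lb = 3.06628e+9 μg.
7.22400e+8 + 3.06628e+9 ≈ 3.789e+9 μg.

3.789e+9 μg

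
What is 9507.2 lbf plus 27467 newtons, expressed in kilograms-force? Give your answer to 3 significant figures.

7110 kilograms-force

9507.2 lbf = 4312.39 kgf and 27467 N = 2800.85 kgf.
4312.39 + 2800.85 ≈ 7110 kgf.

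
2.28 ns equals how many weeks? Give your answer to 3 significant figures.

3.77 × 10^-15 weeks

1 ns = 1.65344 × 10^-15 wk.
So 2.28 × 1.65344 × 10^-15 ≈ 3.77 × 10^-15 wk.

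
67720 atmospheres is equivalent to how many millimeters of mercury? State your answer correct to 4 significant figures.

1 atm = 760.000 mmHg.
Thus 67720 × 760.000 ≈ 5.147e+7 mmHg.

5.147e+7 mmHg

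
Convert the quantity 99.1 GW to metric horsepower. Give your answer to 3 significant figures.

1.35 × 10^8 metric horsepower

1 GW = 1.35962 × 10^6 PS.
So 99.1 × 1.35962 × 10^6 ≈ 1.35 × 10^8 PS.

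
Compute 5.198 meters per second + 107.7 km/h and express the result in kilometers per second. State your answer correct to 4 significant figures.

5.198 m/s = 0.00519800 km/s and 107.7 km/h = 0.0299167 km/s.
0.00519800 + 0.0299167 ≈ 0.03511 km/s.

0.03511 km/s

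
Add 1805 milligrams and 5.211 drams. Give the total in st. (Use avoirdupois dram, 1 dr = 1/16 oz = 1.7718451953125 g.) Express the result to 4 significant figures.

0.001738 st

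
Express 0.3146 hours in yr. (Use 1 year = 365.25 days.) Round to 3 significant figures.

1 h = 0.000114077 years.
0.3146 × 0.000114077 ≈ 3.59e-5 yr.

3.59e-5 yr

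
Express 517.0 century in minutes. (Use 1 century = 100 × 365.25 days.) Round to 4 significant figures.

2.719 × 10^10 min

1 century = 5.25960 × 10^7 min.
517.0 × 5.25960 × 10^7 ≈ 2.719 × 10^10 min.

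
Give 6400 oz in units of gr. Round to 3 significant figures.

2.80e+6 gr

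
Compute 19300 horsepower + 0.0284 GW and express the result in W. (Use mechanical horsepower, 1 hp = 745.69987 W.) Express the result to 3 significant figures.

19300 hp = 1.43920e+7 W and 0.0284 GW = 2.84000e+7 W.
1.43920e+7 + 2.84000e+7 ≈ 4.28e+7 W.

4.28e+7 W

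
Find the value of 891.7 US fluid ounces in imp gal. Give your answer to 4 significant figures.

1 US fl oz = 0.00650527 imperial gallons.
891.7 × 0.00650527 ≈ 5.801 imp gal.

5.801 imp gal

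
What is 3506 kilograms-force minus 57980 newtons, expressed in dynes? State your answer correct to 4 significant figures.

-2.360 × 10^9 dynes

3506 kgf = 3.43821 × 10^9 dyn and 57980 N = 5.79800 × 10^9 dyn.
3.43821 × 10^9 − 5.79800 × 10^9 ≈ -2.360 × 10^9 dyn.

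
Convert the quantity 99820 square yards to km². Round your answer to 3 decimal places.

0.083 km²

1 square yard = 8.36127e-7 square kilometers.
So 99820 × 8.36127e-7 ≈ 0.083 km².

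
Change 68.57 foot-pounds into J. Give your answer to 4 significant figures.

92.97 J

1 ft·lbf = 1.35582 J.
68.57 × 1.35582 ≈ 92.97 J.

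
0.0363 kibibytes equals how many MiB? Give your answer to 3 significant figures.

3.54e-5 MiB

1 KiB = 0.0009765625 mebibytes.
Thus 0.0363 × 0.0009765625 ≈ 3.54e-5 MiB.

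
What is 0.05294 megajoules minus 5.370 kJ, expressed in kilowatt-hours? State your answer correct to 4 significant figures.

0.01321 kWh

0.05294 MJ = 0.0147056 kWh and 5.370 kJ = 0.00149167 kWh.
0.0147056 − 0.00149167 ≈ 0.01321 kWh.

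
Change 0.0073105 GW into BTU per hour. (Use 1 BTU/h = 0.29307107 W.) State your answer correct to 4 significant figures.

1 gigawatt = 3.41214 × 10^9 BTU/h.
0.0073105 × 3.41214 × 10^9 ≈ 2.494 × 10^7 BTU/h.

2.494 × 10^7 BTU/h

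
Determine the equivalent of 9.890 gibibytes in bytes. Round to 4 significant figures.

1.062e+10 B

1 GiB = 1.07374e+9 B.
Thus 9.890 × 1.07374e+9 ≈ 1.062e+10 B.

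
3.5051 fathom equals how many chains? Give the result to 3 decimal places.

0.319 chains

1 fathom = 0.0909091 chains.
Then 3.5051 × 0.0909091 ≈ 0.319 chain.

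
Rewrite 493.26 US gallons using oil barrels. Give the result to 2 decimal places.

1 US gal = 0.0238095 oil barrels.
Then 493.26 × 0.0238095 ≈ 11.74 bbl.

11.74 oil barrels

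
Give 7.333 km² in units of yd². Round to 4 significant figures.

1 km² = 1.19599 × 10^6 square yards.
So 7.333 × 1.19599 × 10^6 ≈ 8.770 × 10^6 yd².

8.770 × 10^6 yd²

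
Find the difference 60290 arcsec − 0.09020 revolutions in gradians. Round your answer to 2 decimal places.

60290 arcsec = 18.6080 grad and 0.09020 rev = 36.0800 grad.
18.6080 − 36.0800 ≈ -17.47 grad.

-17.47 grad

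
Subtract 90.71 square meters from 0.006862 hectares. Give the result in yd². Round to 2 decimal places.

-26.42 square yards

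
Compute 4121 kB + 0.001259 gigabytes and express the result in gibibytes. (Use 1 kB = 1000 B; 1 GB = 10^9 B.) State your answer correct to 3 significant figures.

0.00501 gibibytes

4121 kB = 0.00383798 GiB and 0.001259 GB = 0.00117254 GiB.
0.00383798 + 0.00117254 ≈ 0.00501 GiB.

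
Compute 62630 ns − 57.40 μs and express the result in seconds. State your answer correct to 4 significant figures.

5.230e-6 s

62630 ns = 6.26300e-5 s and 57.40 μs = 5.74000e-5 s.
6.26300e-5 − 5.74000e-5 ≈ 5.230e-6 s.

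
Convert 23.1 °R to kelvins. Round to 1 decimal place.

°R = K × 9/5.
Applying the formula gives 12.8 K.

12.8 K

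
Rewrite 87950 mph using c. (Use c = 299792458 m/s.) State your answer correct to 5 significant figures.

0.00013115 times the speed of light

1 mph = 1.49116 × 10^-9 c.
Then 87950 × 1.49116 × 10^-9 ≈ 0.00013115 c.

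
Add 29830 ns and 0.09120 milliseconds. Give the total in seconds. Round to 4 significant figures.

0.0001210 seconds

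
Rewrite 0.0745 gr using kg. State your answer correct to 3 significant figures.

1 grain = 6.47989e-5 kg.
0.0745 × 6.47989e-5 ≈ 4.83e-6 kg.

4.83e-6 kg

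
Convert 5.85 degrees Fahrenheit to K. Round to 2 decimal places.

258.62 K

K = (°F + 459.67) × 5/9.
Applying the formula gives 258.62 K.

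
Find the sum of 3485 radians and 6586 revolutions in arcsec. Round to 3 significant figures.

3485 rad = 7.18833 × 10^8 arcsec and 6586 rev = 8.53546 × 10^9 arcsec.
7.18833 × 10^8 + 8.53546 × 10^9 ≈ 9.25 × 10^9 arcsec.

9.25 × 10^9 arcseconds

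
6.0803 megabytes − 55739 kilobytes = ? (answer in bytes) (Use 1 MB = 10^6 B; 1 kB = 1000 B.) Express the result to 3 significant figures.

-4.97 × 10^7 B

6.0803 MB = 6.08030 × 10^6 B and 55739 kB = 5.57390 × 10^7 B.
6.08030 × 10^6 − 5.57390 × 10^7 ≈ -4.97 × 10^7 B.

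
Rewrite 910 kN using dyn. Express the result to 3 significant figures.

9.10e+10 dyn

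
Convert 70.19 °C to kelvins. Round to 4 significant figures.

343.3 kelvins

K = °C + 273.15.
Applying the formula gives 343.3 K.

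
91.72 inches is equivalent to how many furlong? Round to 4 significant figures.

0.01158 furlongs

1 inch = 0.000126263 furlongs.
91.72 × 0.000126263 ≈ 0.01158 furlong.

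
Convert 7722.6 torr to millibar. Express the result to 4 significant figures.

1 torr = 1.33322 mbar.
Then 7722.6 × 1.33322 ≈ 10300 mbar.

10300 mbar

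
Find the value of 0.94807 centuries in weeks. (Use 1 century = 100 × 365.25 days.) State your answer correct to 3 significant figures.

4950 wk

1 century = 5217.86 wk.
0.94807 × 5217.86 ≈ 4950 wk.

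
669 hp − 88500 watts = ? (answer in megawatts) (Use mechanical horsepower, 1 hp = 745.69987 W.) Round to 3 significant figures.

669 hp = 0.498873 MW and 88500 W = 0.0885000 MW.
0.498873 − 0.0885000 ≈ 0.410 MW.

0.410 megawatts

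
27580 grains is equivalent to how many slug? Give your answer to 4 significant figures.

1 grain = 4.44014 × 10^-6 slugs.
Thus 27580 × 4.44014 × 10^-6 ≈ 0.1225 slug.

0.1225 slug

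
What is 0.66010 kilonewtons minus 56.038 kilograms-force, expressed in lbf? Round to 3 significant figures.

0.66010 kN = 148.396 lbf and 56.038 kgf = 123.543 lbf.
148.396 − 123.543 ≈ 24.9 lbf.

24.9 pounds-force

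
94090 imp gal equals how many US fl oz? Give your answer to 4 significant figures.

1.446e+7 US fl oz

1 imp gal = 153.722 US fl oz.
Then 94090 × 153.722 ≈ 1.446e+7 US fl oz.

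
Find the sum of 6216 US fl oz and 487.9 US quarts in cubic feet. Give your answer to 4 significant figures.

22.80 ft³

6216 US fl oz = 6.49186 ft³ and 487.9 US qt = 16.3057 ft³.
6.49186 + 16.3057 ≈ 22.80 ft³.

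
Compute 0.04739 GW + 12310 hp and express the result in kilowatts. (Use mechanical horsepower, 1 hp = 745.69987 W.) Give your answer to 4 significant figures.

0.04739 GW = 47390.0 kW and 12310 hp = 9179.57 kW.
47390.0 + 9179.57 ≈ 56570 kW.

56570 kW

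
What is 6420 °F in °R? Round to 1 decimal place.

°R = °F + 459.67.
Applying the formula gives 6879.7 °R.

6879.7 °R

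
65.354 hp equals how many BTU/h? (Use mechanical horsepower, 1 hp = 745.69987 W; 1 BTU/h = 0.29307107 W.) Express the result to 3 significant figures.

166000 BTU/h

1 horsepower = 2544.43 BTU/h.
Thus 65.354 × 2544.43 ≈ 166000 BTU/h.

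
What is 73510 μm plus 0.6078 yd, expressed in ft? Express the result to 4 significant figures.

2.065 ft

73510 μm = 0.241175 ft and 0.6078 yd = 1.82340 ft.
0.241175 + 1.82340 ≈ 2.065 ft.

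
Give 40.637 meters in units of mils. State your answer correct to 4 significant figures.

1 meter = 39370.1 mil.
Then 40.637 × 39370.1 ≈ 1.600e+6 mil.

1.600e+6 mil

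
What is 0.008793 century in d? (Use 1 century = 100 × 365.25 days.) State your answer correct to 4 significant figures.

321.2 d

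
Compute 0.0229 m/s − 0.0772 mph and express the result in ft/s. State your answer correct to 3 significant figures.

0.0229 m/s = 0.0751312 ft/s and 0.0772 mph = 0.113227 ft/s.
0.0751312 − 0.113227 ≈ -0.0381 ft/s.

-0.0381 ft/s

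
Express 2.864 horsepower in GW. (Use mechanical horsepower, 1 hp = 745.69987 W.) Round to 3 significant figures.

1 horsepower = 7.45700 × 10^-7 gigawatts.
2.864 × 7.45700 × 10^-7 ≈ 2.14 × 10^-6 GW.

2.14 × 10^-6 GW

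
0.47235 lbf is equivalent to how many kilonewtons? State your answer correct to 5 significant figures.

0.0021011 kN

1 lbf = 0.00444822 kilonewtons.
0.47235 × 0.00444822 ≈ 0.0021011 kN.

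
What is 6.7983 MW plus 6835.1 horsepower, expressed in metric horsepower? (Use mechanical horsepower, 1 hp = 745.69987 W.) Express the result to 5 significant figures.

16173 PS

6.7983 MW = 9243.12 PS and 6835.1 hp = 6929.90 PS.
9243.12 + 6929.90 ≈ 16173 PS.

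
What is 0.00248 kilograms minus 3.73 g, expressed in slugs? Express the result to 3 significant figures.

-8.57 × 10^-5 slugs

0.00248 kg = 0.000169934 slug and 3.73 g = 0.000255586 slug.
0.000169934 − 0.000255586 ≈ -8.57 × 10^-5 slug.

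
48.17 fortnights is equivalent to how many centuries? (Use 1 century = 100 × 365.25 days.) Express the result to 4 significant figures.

0.01846 century

1 fortnight = 0.000383299 centuries.
So 48.17 × 0.000383299 ≈ 0.01846 century.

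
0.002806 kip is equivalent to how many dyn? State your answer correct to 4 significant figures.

1.248e+6 dyn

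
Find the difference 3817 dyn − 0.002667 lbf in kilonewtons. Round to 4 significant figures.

3817 dyn = 3.81700e-5 kN and 0.002667 lbf = 1.18634e-5 kN.
3.81700e-5 − 1.18634e-5 ≈ 2.631e-5 kN.

2.631e-5 kN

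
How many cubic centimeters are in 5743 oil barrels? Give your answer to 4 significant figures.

9.131e+8 cm³

1 bbl = 158987 cm³.
Then 5743 × 158987 ≈ 9.131e+8 cm³.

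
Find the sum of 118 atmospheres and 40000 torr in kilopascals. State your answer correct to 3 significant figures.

118 atm = 11956.35 kPa and 40000 torr = 5332.895 kPa.
11956.35 + 5332.895 ≈ 17300 kPa.

17300 kPa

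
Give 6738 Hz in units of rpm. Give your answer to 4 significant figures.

404300 rpm

1 hertz = 60.0000 rpm.
Then 6738 × 60.0000 ≈ 404300 rpm.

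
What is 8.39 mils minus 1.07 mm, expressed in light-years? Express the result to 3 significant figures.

8.39 mil = 2.25253 × 10^-20 ly and 1.07 mm = 1.13099 × 10^-19 ly.
2.25253 × 10^-20 − 1.13099 × 10^-19 ≈ -9.06 × 10^-20 ly.

-9.06 × 10^-20 light-years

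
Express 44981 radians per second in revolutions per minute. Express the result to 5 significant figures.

429540 rpm

1 radian per second = 9.54930 revolutions per minute.
So 44981 × 9.54930 ≈ 429540 rpm.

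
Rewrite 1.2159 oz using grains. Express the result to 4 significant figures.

1 oz = 437.500 gr.
Then 1.2159 × 437.500 ≈ 532.0 gr.

532.0 gr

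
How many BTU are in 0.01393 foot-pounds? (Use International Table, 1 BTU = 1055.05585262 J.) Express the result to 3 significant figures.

1.79 × 10^-5 BTU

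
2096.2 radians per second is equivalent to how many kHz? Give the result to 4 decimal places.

0.3336 kHz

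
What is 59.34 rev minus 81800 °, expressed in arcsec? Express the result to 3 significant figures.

-2.18e+8 arcseconds

59.34 rev = 7.69046e+7 arcsec and 81800 ° = 2.94480e+8 arcsec.
7.69046e+7 − 2.94480e+8 ≈ -2.18e+8 arcsec.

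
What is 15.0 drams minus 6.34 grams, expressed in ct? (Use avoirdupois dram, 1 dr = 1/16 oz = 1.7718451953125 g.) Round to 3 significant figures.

101 carats

15.0 dr = 132.888 ct and 6.34 g = 31.7000 ct.
132.888 − 31.7000 ≈ 101 ct.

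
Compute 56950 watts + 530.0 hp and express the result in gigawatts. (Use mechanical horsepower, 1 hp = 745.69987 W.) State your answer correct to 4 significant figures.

0.0004522 GW

56950 W = 5.69500 × 10^-5 GW and 530.0 hp = 0.000395221 GW.
5.69500 × 10^-5 + 0.000395221 ≈ 0.0004522 GW.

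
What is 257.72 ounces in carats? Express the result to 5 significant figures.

36531 ct

1 ounce = 141.748 carats.
Then 257.72 × 141.748 ≈ 36531 ct.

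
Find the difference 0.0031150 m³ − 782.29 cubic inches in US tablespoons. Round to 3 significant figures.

-656 US tbsp

0.0031150 m³ = 210.661 US tbsp and 782.29 in³ = 866.953 US tbsp.
210.661 − 866.953 ≈ -656 US tbsp.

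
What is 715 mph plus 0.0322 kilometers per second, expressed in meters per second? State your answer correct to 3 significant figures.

715 mph = 319.634 m/s and 0.0322 km/s = 32.2000 m/s.
319.634 + 32.2000 ≈ 352 m/s.

352 meters per second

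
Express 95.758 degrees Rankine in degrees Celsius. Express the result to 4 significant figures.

-220.0 degrees Celsius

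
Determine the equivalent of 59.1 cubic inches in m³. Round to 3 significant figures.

0.000968 m³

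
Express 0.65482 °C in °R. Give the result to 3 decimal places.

492.849 degrees Rankine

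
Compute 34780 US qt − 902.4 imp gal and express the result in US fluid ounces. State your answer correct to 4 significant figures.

974200 US fluid ounces

34780 US qt = 1.11296e+6 US fl oz and 902.4 imp gal = 138718 US fl oz.
1.11296e+6 − 138718 ≈ 974200 US fl oz.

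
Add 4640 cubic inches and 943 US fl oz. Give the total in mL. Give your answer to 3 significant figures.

4640 in³ = 76036.0 mL and 943 US fl oz = 27887.8 mL.
76036.0 + 27887.8 ≈ 104000 mL.

104000 mL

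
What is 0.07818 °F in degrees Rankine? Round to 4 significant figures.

°R = °F + 459.67.
Applying the formula gives 459.7 °R.

459.7 °R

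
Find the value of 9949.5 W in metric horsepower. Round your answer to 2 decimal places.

13.53 PS

1 W = 0.00135962 metric horsepower.
Thus 9949.5 × 0.00135962 ≈ 13.53 PS.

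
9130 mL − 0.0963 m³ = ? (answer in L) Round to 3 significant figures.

-87.2 liters

9130 mL = 9.13000 L and 0.0963 m³ = 96.3000 L.
9.13000 − 96.3000 ≈ -87.2 L.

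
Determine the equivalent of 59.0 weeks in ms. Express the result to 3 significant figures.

1 week = 6.04800e+8 ms.
Then 59.0 × 6.04800e+8 ≈ 3.57e+10 ms.

3.57e+10 milliseconds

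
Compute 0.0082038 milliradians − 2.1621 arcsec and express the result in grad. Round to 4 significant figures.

0.0082038 mrad = 0.000522270 grad and 2.1621 arcsec = 0.000667315 grad.
0.000522270 − 0.000667315 ≈ -0.0001450 grad.

-0.0001450 grad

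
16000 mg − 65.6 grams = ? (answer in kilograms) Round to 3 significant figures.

-0.0496 kg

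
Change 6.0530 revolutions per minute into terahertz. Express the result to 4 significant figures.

1 revolution per minute = 1.66667 × 10^-14 THz.
So 6.0530 × 1.66667 × 10^-14 ≈ 1.009 × 10^-13 THz.

1.009 × 10^-13 terahertz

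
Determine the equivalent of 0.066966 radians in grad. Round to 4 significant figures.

4.263 gradians

1 rad = 63.6620 gradians.
0.066966 × 63.6620 ≈ 4.263 grad.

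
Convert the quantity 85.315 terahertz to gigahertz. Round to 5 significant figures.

1 terahertz = 1000.00 gigahertz.
Then 85.315 × 1000.00 ≈ 85315 GHz.

85315 gigahertz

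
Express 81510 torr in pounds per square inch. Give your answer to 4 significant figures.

1576 pounds per square inch

1 torr = 0.0193368 psi.
81510 × 0.0193368 ≈ 1576 psi.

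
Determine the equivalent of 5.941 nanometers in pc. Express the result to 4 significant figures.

1.925e-25 parsecs

1 nm = 3.24078e-26 pc.
Thus 5.941 × 3.24078e-26 ≈ 1.925e-25 pc.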